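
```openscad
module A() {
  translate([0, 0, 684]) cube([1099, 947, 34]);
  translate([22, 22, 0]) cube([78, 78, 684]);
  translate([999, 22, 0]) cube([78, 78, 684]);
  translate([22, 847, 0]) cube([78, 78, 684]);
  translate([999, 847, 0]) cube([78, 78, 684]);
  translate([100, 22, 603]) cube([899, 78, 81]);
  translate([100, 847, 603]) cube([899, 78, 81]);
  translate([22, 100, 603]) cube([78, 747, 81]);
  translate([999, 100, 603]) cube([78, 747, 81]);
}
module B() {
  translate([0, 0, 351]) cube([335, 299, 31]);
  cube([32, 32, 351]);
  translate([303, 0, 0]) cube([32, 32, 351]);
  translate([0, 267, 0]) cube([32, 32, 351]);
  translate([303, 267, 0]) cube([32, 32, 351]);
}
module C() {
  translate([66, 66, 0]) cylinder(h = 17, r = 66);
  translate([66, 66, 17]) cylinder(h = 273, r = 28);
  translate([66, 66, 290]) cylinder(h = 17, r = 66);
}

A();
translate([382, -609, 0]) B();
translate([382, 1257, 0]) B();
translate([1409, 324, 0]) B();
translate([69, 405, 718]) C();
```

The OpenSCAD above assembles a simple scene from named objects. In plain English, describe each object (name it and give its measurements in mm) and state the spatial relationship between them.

A is a table with a 1099×947 mm rectangular top, 34 mm thick, top surface at z = 718 mm, supported by four 78×78 mm square legs, each inset 22 mm from the nearest pair of top edges, running from the floor. Four apron rails, 78 mm thick and 81 mm tall, run between adjacent legs with their top edges flush with the underside of the top and their outer faces flush with the legs' outer faces.

B is a simple wooden stool: a rectangular seat 335 mm (x) by 299 mm (y), 31 mm thick, top face at z = 382 mm, on four square legs, each 32×32 mm in cross-section. The legs rest on z = 0, each flush with a corner of the seat.

C is a spool: two coaxial disc flanges of radius 66 mm and thickness 17 mm, joined by a core cylinder of radius 28 mm and height 273 mm. The lower flange rests on z = 0 and the three cylinders share a vertical axis.

Three stools sit around the table at the −y, +y, +x sides. The spool is on top of the table.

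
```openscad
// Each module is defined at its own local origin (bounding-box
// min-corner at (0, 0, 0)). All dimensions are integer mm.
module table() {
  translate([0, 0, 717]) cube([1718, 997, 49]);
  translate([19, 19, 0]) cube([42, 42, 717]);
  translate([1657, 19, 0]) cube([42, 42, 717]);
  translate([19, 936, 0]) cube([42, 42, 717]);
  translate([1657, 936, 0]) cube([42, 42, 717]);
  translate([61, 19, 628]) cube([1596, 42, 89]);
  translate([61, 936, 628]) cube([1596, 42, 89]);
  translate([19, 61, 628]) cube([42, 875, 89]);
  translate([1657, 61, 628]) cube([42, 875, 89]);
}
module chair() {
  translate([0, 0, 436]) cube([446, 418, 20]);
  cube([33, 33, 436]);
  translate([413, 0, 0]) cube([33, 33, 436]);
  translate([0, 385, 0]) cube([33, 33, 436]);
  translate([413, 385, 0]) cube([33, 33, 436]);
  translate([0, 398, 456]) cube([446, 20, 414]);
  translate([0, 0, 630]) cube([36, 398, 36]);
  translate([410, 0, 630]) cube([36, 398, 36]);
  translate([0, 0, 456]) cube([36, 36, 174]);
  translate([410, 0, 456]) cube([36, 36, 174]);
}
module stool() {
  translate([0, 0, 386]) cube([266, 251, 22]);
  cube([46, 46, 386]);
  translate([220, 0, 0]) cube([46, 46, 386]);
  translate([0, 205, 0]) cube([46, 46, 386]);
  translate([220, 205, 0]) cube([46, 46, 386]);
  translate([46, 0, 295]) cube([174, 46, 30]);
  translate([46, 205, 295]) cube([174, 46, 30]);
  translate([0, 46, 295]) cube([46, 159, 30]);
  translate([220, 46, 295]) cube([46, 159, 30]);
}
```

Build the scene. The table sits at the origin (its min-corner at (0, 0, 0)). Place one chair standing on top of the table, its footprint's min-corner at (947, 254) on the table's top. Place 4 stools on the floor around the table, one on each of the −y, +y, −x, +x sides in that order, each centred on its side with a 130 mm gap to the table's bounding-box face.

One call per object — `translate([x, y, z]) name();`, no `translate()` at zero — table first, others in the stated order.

table();
translate([947, 254, 766]) chair();
translate([726, -381, 0]) stool();
translate([726, 1127, 0]) stool();
translate([-396, 373, 0]) stool();
translate([1848, 373, 0]) stool();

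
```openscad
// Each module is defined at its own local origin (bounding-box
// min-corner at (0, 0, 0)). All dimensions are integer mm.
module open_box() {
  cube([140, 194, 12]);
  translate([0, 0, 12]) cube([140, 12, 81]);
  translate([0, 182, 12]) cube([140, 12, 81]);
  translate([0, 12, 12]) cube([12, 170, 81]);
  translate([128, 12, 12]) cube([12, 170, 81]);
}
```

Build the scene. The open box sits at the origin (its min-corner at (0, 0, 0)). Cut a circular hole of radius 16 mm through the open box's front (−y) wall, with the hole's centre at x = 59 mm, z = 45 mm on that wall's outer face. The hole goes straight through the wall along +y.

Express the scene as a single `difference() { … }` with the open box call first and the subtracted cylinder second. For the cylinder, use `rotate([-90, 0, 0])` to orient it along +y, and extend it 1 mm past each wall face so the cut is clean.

difference() {
  open_box();
  translate([59, -1, 45]) rotate([-90, 0, 0]) cylinder(h = 14, r = 16);
}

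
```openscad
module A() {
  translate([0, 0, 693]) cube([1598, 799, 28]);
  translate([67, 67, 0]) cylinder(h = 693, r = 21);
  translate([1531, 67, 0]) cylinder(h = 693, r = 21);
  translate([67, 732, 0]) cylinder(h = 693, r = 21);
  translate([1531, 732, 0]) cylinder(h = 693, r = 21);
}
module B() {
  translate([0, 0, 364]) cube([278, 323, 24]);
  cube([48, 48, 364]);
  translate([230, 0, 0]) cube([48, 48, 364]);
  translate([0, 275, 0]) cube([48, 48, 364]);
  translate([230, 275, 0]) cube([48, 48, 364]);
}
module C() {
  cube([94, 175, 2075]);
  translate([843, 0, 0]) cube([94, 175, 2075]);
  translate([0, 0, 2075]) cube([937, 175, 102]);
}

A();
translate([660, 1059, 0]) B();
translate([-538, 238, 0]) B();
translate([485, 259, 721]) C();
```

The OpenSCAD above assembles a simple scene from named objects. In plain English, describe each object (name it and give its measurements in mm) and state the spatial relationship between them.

A is a table with a 1598×799 mm rectangular top, 28 mm thick, top surface at z = 721 mm, supported by four round legs of 42 mm diameter, each leg's bounding box inset 46 mm from the nearest pair of top edges, running from the floor.

B is a four-legged stool. The seat is a 278×323×24 mm slab whose top surface is at z = 388 mm; four square legs, each 48×48 mm in cross-section, run from the floor (z = 0) to the underside of the seat, each flush with a corner of the seat.

C is a door frame. The clear opening is 749 mm wide and 2075 mm high. Two 94 mm wide jambs, 175 mm deep, stand either side of the opening from the floor to the top of the opening. A 102 mm thick head sits across the top of both jambs, spanning the full outside width of the frame.

Two stools sit around the table at the +y, −x sides. The door frame is on top of the table.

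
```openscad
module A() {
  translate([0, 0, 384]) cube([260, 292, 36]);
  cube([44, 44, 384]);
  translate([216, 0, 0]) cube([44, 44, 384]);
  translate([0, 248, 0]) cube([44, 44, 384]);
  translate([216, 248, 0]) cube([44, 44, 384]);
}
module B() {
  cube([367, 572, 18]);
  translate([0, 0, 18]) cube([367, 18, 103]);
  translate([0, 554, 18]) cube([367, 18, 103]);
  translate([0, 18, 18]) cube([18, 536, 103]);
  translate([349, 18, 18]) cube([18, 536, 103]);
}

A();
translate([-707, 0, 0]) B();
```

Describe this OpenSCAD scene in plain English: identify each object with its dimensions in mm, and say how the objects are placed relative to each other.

A is a four-legged stool. The seat is a 260×292×36 mm slab whose top surface is at z = 420 mm; four square legs, each 44×44 mm in cross-section, run from the floor (z = 0) to the underside of the seat, each flush with a corner of the seat.

B is an open-topped rectangular box: outside dimensions 367×572×121 mm, with a uniform wall and base thickness of 18 mm. The base is a full 367×572 slab on the floor; four walls sit on top of the base. The front and back walls (the −y and +y sides) span the full width; the two side walls fit between them.

The open box is on the floor beside the stool on its −x side.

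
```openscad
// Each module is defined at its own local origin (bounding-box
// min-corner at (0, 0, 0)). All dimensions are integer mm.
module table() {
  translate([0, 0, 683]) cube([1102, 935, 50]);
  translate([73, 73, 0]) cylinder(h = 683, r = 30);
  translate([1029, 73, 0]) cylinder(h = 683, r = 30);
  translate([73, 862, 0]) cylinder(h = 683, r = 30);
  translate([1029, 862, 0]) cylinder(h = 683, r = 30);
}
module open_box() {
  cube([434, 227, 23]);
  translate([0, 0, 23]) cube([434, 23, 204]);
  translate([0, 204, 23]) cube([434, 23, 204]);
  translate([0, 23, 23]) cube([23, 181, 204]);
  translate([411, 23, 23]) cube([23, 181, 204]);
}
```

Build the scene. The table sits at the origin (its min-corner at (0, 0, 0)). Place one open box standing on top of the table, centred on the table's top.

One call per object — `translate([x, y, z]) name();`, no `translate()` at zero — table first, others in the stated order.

table();
translate([334, 354, 733]) open_box();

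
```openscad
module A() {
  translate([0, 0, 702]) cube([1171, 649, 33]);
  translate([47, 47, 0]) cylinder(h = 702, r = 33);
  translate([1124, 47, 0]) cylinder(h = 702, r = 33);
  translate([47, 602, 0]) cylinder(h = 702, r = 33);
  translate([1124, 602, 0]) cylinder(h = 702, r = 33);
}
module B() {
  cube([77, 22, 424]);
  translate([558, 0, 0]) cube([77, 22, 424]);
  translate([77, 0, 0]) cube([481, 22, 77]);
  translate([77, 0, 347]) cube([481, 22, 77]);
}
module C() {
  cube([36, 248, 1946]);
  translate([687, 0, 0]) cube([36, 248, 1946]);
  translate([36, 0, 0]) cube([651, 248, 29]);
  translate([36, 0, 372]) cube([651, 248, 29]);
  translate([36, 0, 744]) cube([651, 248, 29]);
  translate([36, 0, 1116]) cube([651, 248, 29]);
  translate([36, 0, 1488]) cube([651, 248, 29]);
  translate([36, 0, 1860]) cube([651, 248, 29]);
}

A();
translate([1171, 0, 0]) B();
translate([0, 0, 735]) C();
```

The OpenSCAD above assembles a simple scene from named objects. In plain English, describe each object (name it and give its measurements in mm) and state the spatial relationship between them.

A is a table: top 1171 mm (x) × 649 mm (y), 33 mm thick, upper face at z = 735 mm, on four round legs of 66 mm diameter, each leg's bounding box inset 14 mm from the nearest pair of top edges, running from z = 0 to the bottom of the top.

B is a picture frame with a 481×270 mm rectangular opening (x by z) and a uniform 77 mm border on every side. Frame depth is 22 mm along y. It is built from two vertical stiles running the full outside height and two horizontal rails spanning the gap between the stiles.

C is a bookshelf 723 mm wide overall, 248 mm deep and 1946 mm tall. The two sides are 36 mm thick vertical panels. 6 horizontal shelves of 29 mm thickness span between the inner faces of the sides; the lowest shelf sits on the floor and shelves are stacked with a clear vertical gap of 343 mm between each pair.

The picture frame is against the table's +x side, with their −y faces flush. The bookshelf is on top of the table.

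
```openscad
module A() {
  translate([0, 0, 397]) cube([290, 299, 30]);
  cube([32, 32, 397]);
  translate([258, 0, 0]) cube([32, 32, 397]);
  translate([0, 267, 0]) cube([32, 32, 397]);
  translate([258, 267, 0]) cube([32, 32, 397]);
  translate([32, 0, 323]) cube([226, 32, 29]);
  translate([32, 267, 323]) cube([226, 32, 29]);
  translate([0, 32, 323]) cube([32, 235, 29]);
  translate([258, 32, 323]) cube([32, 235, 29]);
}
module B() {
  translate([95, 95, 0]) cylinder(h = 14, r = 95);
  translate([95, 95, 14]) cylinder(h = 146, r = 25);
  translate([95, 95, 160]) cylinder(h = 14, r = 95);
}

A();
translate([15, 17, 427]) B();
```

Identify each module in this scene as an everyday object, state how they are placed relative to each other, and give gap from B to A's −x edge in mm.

The spool's min-x is at 15; the stool's min-x is 0; gap = 15 mm.

A is a stool. B is a spool. The spool is on top of the stool. The gap from the spool to the stool's −x edge is 15 mm.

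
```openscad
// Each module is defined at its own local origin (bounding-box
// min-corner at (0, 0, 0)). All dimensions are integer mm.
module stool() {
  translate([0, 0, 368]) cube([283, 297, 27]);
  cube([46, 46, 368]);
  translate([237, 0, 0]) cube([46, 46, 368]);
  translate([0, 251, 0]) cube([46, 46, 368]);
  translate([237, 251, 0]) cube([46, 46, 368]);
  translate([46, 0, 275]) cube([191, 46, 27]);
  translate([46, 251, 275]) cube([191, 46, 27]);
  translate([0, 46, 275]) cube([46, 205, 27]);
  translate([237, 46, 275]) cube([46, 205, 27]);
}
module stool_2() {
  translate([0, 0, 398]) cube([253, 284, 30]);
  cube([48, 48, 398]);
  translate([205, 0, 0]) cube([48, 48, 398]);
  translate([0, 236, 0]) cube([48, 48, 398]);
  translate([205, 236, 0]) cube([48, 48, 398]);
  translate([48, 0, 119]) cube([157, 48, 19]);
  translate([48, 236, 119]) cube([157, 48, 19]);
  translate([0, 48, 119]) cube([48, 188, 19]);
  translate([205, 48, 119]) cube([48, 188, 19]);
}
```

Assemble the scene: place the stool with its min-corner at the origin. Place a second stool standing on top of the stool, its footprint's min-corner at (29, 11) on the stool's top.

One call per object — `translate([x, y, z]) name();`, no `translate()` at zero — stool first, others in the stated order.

stool();
translate([29, 11, 395]) stool_2();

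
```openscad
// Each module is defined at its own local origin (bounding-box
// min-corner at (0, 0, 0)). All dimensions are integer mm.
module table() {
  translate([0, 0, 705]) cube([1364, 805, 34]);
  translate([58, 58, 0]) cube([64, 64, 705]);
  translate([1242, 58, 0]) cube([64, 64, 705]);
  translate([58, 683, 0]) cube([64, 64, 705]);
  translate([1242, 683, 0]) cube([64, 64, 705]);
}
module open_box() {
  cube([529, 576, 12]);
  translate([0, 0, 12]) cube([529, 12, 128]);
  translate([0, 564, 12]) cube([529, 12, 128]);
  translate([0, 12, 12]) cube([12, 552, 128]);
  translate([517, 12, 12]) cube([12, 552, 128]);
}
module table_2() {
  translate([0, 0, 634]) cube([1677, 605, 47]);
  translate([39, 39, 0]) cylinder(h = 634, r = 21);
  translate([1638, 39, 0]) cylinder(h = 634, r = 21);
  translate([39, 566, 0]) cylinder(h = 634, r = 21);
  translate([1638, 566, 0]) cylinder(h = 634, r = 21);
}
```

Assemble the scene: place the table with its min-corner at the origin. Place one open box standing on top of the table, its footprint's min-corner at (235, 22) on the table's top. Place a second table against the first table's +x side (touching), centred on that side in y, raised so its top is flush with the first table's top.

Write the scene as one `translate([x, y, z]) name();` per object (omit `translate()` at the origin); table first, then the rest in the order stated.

table();
translate([235, 22, 739]) open_box();
translate([1364, 100, 58]) table_2();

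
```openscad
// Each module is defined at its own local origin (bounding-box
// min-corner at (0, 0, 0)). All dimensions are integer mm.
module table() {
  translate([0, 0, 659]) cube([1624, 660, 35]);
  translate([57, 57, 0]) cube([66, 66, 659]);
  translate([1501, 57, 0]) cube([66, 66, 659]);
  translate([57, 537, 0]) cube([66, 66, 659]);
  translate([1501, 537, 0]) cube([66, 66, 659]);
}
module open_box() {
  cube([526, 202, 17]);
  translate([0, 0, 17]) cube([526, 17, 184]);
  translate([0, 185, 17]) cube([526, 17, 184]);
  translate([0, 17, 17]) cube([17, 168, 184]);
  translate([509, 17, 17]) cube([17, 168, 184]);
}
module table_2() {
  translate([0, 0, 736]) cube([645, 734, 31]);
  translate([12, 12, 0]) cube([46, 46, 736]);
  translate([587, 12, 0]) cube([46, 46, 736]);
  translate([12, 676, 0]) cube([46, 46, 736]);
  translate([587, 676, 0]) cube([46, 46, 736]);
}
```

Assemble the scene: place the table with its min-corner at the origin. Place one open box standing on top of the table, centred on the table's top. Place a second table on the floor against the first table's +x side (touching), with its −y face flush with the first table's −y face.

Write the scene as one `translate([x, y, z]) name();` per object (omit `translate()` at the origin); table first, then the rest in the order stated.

table();
translate([549, 229, 694]) open_box();
translate([1624, 0, 0]) table_2();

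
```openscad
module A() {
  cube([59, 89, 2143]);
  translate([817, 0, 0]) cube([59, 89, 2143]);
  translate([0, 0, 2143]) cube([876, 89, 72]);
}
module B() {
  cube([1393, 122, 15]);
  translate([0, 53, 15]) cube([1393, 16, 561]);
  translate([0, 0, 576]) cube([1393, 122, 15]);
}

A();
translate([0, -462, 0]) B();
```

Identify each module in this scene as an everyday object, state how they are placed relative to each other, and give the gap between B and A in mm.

A is a door frame. B is an I-beam. The I-beam is on the floor beside the door frame on its −y side. The gap between the I-beam and the door frame is 340 mm.

The I-beam's nearest face is 340 mm from the door frame's −y face.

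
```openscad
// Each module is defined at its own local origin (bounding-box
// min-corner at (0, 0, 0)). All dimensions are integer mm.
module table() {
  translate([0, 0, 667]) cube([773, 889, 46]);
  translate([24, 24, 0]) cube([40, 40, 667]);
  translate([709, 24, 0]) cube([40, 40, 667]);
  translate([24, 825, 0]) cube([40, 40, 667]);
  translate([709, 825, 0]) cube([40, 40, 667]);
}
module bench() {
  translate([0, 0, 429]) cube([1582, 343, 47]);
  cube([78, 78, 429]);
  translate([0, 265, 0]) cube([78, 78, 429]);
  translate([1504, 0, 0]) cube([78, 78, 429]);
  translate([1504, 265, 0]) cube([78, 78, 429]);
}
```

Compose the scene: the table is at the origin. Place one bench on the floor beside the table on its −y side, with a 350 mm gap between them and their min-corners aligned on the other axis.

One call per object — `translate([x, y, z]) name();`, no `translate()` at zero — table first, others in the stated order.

table();
translate([0, -693, 0]) bench();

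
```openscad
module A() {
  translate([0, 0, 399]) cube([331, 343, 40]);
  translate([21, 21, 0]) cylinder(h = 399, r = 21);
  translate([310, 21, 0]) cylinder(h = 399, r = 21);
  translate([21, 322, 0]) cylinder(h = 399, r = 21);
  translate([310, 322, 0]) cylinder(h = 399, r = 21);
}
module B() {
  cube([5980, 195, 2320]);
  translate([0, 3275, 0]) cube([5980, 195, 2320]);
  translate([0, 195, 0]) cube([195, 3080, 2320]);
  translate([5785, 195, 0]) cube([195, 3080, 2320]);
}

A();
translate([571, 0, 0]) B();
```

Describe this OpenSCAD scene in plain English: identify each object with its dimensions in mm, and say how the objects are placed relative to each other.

A is a four-legged stool. The seat is 331×343 mm, 40 mm thick, top at z = 439 mm. It stands on four round legs, each 42 mm in diameter, from z = 0 to the seat underside, each leg's axis is inset half a diameter from the nearest pair of seat edges (so the leg's bounding box is flush with the corner).

B is the wall frame of a small rectangular building: four walls, each 2320 mm tall and 195 mm thick, enclosing a footprint 5980 mm (x) by 3470 mm (y) outside-to-outside, with no floor or roof. The front and back walls (the −y and +y sides) span the full width; the two side walls fit between them.

The house frame is on the floor beside the stool on its +x side.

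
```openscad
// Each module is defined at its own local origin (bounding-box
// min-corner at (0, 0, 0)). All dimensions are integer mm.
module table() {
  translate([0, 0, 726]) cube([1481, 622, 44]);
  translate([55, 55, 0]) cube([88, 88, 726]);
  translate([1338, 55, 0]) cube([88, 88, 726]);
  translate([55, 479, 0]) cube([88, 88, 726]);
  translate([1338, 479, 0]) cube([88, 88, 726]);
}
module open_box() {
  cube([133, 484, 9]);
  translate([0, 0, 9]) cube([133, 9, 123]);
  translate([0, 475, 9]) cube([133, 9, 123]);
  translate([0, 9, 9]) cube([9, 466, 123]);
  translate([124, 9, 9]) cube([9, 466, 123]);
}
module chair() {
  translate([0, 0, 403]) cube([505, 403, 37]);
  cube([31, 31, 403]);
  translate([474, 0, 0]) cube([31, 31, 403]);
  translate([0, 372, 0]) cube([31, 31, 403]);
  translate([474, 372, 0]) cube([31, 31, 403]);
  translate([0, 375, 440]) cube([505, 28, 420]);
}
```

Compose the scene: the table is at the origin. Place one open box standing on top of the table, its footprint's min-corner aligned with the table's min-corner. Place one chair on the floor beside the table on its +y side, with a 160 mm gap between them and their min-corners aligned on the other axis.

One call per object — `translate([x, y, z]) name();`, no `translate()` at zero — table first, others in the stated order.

table();
translate([0, 0, 770]) open_box();
translate([0, 782, 0]) chair();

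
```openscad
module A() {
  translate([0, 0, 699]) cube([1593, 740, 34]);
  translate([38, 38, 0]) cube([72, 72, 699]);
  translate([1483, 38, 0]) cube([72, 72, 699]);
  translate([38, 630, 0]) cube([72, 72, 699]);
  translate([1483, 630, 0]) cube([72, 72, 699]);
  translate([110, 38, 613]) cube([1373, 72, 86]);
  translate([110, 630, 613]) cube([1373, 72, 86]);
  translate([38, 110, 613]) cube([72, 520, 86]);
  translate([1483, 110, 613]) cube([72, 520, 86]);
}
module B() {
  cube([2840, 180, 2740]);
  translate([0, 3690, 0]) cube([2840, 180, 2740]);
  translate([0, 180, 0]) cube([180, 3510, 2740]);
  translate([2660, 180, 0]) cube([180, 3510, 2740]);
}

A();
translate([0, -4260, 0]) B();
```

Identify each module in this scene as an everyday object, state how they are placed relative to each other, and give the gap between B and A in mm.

A is a table. B is a house frame. The house frame is on the floor beside the table on its −y side. The gap between the house frame and the table is 390 mm.

The house frame's nearest face is 390 mm from the table's −y face.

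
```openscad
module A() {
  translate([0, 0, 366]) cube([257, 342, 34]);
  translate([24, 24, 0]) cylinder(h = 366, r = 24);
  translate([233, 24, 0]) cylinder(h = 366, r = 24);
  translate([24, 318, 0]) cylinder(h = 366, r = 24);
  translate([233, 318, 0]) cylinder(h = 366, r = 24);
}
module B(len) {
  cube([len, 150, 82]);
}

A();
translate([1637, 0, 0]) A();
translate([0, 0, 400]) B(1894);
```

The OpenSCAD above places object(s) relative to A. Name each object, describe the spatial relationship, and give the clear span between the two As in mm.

A is a stool. B is a beam. A beam spans the tops of two stools. The clear span between the two stools is 1380 mm.

Second stool starts at x = 1637; first ends at x = 257; clear span = 1637 − 257 = 1380 mm.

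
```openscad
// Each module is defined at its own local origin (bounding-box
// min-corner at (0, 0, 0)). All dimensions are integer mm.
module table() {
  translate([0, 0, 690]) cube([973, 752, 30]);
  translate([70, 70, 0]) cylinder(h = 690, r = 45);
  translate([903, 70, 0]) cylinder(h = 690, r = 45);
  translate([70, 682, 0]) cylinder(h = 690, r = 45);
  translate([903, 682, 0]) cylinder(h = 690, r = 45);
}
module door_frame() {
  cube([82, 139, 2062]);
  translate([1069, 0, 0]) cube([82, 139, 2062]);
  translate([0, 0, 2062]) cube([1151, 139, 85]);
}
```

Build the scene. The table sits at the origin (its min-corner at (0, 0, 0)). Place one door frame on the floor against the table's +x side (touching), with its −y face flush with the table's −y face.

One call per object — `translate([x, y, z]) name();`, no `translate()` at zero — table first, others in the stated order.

table();
translate([973, 0, 0]) door_frame();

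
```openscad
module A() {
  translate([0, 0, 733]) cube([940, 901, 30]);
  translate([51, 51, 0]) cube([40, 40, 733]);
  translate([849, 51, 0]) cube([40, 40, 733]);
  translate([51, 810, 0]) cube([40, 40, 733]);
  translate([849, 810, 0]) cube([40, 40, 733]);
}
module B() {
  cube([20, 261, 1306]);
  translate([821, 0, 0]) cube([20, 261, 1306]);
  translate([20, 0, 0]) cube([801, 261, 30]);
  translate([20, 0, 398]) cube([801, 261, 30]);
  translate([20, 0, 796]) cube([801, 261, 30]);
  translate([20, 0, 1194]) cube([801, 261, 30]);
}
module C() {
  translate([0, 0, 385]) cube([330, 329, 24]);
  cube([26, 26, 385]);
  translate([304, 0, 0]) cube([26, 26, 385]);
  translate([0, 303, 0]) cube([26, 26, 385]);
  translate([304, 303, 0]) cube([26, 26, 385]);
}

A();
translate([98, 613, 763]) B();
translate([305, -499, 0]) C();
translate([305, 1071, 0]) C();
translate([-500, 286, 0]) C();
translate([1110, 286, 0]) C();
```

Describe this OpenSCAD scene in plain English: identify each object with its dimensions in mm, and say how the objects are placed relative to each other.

A is a table: top 940 mm (x) × 901 mm (y), 30 mm thick, upper face at z = 763 mm, on four 40×40 mm square legs, each inset 51 mm from the nearest pair of top edges, running from z = 0 to the bottom of the top.

B is an open bookshelf. Two side panels, each 20 mm thick, 261 mm deep and 1306 mm tall, stand 841 mm apart (outside-to-outside). Between them sit 4 shelves, each 30 mm thick and 261 mm deep, spanning the full gap between the sides. The bottom shelf rests on the floor (its underside at z = 0) and the clear gap between one shelf's top and the next shelf's underside is 368 mm.

C is a four-legged stool. The seat is 330×329 mm, 24 mm thick, top at z = 409 mm. It stands on four square legs, each 26×26 mm in cross-section, from z = 0 to the seat underside, each flush with a corner of the seat.

The bookshelf is on top of the table. Four stools sit around the table at the −y, +y, −x, +x sides.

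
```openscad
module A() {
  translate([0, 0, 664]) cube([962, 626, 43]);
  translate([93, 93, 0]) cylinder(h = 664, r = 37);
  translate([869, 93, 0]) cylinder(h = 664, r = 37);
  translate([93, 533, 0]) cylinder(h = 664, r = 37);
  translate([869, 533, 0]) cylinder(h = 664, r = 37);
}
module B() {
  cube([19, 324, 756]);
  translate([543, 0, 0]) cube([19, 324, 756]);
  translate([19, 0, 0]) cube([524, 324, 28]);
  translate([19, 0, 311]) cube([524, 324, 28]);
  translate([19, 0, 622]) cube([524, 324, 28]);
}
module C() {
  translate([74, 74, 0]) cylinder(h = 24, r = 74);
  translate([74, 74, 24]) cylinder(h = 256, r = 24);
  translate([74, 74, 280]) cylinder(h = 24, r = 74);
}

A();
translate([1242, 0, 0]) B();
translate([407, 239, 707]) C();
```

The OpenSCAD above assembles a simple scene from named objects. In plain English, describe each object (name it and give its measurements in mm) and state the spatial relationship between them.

A is a table: top 962 mm (x) × 626 mm (y), 43 mm thick, upper face at z = 707 mm, on four round legs of 74 mm diameter, each leg's bounding box inset 56 mm from the nearest pair of top edges, running from z = 0 to the bottom of the top.

B is an open bookshelf. Two side panels, each 19 mm thick, 324 mm deep and 756 mm tall, stand 562 mm apart (outside-to-outside). Between them sit 3 shelves, each 28 mm thick and 324 mm deep, spanning the full gap between the sides. The bottom shelf rests on the floor (its underside at z = 0) and the clear gap between one shelf's top and the next shelf's underside is 283 mm.

C is a spool: two coaxial disc flanges of radius 74 mm and thickness 24 mm, joined by a core cylinder of radius 24 mm and height 256 mm. The lower flange rests on z = 0 and the three cylinders share a vertical axis.

The bookshelf is on the floor beside the table on its +x side. The spool is on top of the table, centred.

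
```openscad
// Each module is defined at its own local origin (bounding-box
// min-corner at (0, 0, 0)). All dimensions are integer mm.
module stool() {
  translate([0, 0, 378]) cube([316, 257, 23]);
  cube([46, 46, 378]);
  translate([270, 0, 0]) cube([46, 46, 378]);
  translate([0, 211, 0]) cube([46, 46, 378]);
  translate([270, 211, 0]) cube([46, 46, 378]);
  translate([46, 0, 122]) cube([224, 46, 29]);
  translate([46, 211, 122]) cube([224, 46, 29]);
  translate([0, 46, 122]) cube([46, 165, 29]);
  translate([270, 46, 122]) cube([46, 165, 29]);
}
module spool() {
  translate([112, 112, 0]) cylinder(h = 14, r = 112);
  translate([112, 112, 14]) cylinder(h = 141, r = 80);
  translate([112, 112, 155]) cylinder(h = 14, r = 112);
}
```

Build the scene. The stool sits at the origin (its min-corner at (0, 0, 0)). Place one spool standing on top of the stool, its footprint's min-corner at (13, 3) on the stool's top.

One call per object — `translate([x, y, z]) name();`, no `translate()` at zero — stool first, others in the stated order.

stool();
translate([13, 3, 401]) spool();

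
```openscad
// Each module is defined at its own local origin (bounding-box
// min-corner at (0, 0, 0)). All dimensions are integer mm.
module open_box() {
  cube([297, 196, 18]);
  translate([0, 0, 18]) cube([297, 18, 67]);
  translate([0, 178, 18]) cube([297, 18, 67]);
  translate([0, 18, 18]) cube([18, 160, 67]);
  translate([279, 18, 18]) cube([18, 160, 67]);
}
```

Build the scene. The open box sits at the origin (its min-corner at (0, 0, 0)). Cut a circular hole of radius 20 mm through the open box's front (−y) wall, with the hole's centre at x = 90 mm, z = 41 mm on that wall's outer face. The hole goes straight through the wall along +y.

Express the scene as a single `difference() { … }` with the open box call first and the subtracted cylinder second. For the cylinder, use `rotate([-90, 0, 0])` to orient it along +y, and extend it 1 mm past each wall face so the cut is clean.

difference() {
  open_box();
  translate([90, -1, 41]) rotate([-90, 0, 0]) cylinder(h = 20, r = 20);
}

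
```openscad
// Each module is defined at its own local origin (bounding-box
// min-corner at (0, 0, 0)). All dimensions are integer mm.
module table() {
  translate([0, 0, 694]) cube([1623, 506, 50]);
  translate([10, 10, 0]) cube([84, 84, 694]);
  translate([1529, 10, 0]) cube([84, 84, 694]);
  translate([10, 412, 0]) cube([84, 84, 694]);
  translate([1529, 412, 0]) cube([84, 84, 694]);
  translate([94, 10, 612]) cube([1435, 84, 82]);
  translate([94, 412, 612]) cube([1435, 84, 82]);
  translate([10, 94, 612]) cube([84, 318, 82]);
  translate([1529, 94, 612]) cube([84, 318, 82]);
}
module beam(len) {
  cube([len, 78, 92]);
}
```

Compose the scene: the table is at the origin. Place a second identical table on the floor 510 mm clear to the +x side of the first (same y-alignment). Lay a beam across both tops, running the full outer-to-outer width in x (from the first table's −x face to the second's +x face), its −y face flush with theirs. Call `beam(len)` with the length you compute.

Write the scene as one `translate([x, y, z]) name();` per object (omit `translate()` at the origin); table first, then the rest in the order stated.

table();
translate([2133, 0, 0]) table();
translate([0, 0, 744]) beam(3756);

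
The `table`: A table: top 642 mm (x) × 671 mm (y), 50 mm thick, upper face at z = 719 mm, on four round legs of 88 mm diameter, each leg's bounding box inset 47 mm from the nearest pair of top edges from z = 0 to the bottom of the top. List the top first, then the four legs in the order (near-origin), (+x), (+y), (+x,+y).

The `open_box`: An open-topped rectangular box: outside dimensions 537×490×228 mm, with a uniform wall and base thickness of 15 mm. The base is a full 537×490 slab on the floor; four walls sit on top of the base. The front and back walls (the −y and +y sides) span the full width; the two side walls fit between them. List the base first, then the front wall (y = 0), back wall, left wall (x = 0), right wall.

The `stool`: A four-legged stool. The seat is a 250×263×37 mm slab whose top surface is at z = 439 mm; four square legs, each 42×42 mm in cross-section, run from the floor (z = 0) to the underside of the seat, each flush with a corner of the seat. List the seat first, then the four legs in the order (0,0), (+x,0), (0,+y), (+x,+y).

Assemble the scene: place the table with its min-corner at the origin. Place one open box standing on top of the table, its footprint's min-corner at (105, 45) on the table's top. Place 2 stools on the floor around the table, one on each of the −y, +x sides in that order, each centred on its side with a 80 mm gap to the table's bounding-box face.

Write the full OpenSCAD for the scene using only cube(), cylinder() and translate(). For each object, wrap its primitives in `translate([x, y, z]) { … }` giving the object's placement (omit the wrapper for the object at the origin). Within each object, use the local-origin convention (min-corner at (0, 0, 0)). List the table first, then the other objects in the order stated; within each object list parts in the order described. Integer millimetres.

translate([0, 0, 669]) cube([642, 671, 50]);
translate([91, 91, 0]) cylinder(h = 669, r = 44);
translate([551, 91, 0]) cylinder(h = 669, r = 44);
translate([91, 580, 0]) cylinder(h = 669, r = 44);
translate([551, 580, 0]) cylinder(h = 669, r = 44);
translate([105, 45, 719]) {
  cube([537, 490, 15]);
  translate([0, 0, 15]) cube([537, 15, 213]);
  translate([0, 475, 15]) cube([537, 15, 213]);
  translate([0, 15, 15]) cube([15, 460, 213]);
  translate([522, 15, 15]) cube([15, 460, 213]);
}
translate([196, -343, 0]) {
  translate([0, 0, 402]) cube([250, 263, 37]);
  cube([42, 42, 402]);
  translate([208, 0, 0]) cube([42, 42, 402]);
  translate([0, 221, 0]) cube([42, 42, 402]);
  translate([208, 221, 0]) cube([42, 42, 402]);
}
translate([722, 204, 0]) {
  translate([0, 0, 402]) cube([250, 263, 37]);
  cube([42, 42, 402]);
  translate([208, 0, 0]) cube([42, 42, 402]);
  translate([0, 221, 0]) cube([42, 42, 402]);
  translate([208, 221, 0]) cube([42, 42, 402]);
}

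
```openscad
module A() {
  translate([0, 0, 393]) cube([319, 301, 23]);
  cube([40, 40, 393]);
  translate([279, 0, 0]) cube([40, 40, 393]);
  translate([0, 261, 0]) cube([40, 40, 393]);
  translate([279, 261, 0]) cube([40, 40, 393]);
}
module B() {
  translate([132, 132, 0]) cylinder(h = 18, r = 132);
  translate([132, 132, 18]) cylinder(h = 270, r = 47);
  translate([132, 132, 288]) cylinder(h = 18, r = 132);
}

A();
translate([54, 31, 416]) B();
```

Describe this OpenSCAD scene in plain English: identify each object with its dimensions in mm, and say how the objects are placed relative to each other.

A is a four-legged stool. The seat is a 319×301×23 mm slab whose top surface is at z = 416 mm; four square legs, each 40×40 mm in cross-section, run from the floor (z = 0) to the underside of the seat, each flush with a corner of the seat.

B is a spool: two coaxial disc flanges of radius 132 mm and thickness 18 mm, joined by a core cylinder of radius 47 mm and height 270 mm. The lower flange rests on z = 0 and the three cylinders share a vertical axis.

The spool is on top of the stool.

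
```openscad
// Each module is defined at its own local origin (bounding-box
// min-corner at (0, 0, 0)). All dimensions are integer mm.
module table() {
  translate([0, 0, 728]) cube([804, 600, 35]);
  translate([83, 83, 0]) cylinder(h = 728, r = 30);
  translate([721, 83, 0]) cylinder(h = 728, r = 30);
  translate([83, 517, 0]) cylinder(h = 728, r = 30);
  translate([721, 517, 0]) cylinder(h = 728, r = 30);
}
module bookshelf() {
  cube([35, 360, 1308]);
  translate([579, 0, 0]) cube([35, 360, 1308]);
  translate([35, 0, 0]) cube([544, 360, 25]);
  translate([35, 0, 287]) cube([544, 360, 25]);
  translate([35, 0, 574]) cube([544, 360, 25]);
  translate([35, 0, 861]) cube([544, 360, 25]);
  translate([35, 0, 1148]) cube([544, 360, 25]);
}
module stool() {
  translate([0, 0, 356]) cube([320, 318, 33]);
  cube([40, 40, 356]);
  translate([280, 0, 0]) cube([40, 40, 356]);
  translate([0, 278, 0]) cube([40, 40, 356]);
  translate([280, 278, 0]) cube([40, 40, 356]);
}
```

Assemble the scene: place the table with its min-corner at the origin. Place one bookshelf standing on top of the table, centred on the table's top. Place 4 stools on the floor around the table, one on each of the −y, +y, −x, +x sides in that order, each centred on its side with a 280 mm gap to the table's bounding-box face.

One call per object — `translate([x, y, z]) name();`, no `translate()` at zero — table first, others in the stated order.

table();
translate([95, 120, 763]) bookshelf();
translate([242, -598, 0]) stool();
translate([242, 880, 0]) stool();
translate([-600, 141, 0]) stool();
translate([1084, 141, 0]) stool();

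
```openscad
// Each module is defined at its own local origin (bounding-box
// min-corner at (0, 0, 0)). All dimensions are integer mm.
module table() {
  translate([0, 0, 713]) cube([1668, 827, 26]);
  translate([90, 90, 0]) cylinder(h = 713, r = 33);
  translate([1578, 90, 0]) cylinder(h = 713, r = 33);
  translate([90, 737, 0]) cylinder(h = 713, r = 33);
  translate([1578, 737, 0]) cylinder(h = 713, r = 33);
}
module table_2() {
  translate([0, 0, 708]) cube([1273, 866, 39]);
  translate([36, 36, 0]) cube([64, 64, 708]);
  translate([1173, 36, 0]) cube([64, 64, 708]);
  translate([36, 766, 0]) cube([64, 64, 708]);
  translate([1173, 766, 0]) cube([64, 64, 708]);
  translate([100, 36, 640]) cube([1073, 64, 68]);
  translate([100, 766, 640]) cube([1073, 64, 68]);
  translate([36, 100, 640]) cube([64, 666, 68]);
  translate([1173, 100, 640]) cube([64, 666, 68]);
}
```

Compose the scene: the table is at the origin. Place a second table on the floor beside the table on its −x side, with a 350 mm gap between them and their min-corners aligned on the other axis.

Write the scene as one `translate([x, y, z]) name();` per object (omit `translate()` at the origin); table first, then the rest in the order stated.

table();
translate([-1623, 0, 0]) table_2();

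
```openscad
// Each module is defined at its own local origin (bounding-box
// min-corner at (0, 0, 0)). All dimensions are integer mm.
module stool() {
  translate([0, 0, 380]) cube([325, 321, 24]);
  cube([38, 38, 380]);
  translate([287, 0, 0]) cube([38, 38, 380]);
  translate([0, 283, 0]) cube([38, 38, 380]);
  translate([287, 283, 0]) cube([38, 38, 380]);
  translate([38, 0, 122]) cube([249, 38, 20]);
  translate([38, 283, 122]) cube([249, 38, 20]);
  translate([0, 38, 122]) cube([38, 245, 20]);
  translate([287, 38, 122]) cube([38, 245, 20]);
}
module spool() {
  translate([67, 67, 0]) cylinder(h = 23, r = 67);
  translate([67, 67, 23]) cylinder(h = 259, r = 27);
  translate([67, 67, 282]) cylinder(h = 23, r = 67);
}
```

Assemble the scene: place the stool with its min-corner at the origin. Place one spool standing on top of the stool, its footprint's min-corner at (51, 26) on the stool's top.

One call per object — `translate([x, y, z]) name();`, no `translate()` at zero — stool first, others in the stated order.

stool();
translate([51, 26, 404]) spool();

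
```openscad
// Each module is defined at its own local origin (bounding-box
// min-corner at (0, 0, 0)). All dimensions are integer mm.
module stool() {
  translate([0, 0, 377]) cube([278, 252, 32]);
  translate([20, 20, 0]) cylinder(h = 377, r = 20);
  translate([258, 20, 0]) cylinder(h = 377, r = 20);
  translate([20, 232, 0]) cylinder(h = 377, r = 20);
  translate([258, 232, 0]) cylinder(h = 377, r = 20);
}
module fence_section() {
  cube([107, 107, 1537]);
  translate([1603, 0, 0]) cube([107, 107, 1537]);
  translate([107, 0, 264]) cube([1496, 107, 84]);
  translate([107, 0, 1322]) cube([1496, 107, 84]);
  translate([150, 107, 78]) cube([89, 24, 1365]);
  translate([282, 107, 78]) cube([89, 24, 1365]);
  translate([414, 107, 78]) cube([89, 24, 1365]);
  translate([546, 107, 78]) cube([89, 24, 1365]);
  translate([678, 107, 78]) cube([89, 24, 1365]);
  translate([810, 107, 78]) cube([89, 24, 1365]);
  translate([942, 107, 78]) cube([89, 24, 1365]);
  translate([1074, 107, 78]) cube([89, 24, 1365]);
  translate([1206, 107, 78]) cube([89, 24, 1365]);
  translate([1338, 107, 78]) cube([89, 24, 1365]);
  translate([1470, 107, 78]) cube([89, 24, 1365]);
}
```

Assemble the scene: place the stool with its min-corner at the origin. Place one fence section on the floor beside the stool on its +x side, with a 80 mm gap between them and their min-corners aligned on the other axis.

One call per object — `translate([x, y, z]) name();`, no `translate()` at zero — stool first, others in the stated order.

stool();
translate([358, 0, 0]) fence_section();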